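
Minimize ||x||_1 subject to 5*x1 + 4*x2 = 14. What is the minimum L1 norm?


Axis intercepts:
  x1 = 14/5, x2 = 0: L1 = 14/5
  x1 = 0, x2 = 7/2: L1 = 7/2
x* = (14/5, 0)
||x*||_1 = 14/5.

14/5


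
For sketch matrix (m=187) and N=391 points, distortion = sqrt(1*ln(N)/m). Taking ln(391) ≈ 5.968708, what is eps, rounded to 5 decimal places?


ln(391) ≈ 5.968708.
1*ln(N)/m ≈ 1*5.968708/187 ≈ 0.03191822.
eps = sqrt(0.03191822) ≈ 0.1786567 ≈ 0.17866.

0.17866


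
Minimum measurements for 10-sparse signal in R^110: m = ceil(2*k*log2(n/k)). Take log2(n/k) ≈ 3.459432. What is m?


log2(n/k) = log2(110/10) ≈ 3.459432.
2*k*log2(n/k) ≈ 2*10*3.459432 = 69.18864.
m = ceil(69.18864) = 70.

70


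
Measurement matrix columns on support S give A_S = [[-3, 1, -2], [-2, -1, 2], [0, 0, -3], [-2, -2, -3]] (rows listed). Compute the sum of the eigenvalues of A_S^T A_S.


Sum of eigenvalues of A_S^T A_S = trace(A_S^T A_S) = sum of squared column norms of A_S.
A_S^T A_S diagonal: [17, 6, 26].
trace = 17 + 6 + 26 = 49.

49


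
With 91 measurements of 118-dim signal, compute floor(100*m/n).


100*m/n = 100*91/118 ≈ 77.1186.
floor = 77.

77


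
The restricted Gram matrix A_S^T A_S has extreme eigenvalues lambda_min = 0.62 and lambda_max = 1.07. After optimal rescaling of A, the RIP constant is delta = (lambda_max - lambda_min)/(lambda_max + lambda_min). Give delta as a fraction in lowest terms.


lambda_max - lambda_min = 1.07 - 0.62 = 0.45.
lambda_max + lambda_min = 1.07 + 0.62 = 1.69.
delta = 0.45/1.69 = 45/169.

45/169


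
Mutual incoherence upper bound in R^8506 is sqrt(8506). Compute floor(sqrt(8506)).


92^2 = 8464 <= 8506 < 8649 = 93^2, so 92 <= sqrt(8506) < 93.
floor(sqrt(8506)) = 92.

92


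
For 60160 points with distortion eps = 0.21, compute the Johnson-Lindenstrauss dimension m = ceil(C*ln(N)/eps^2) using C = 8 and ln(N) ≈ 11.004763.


ln(60160) ≈ 11.004763.
eps^2 = 0.21^2 = 0.0441.
C*ln(N)/eps^2 ≈ 8*11.004763/0.0441 ≈ 1996.3289.
m = ceil(1996.3289) = 1997.

1997


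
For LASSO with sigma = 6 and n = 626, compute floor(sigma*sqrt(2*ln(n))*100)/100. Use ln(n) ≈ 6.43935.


ln(626) ≈ 6.43935.
2*ln(n) ≈ 12.8787.
sqrt(2*ln(n)) ≈ sqrt(12.8787) ≈ 3.588691.
lambda ≈ 6*3.588691 = 21.532146.
floor(lambda*100)/100 = 21.53.

21.53


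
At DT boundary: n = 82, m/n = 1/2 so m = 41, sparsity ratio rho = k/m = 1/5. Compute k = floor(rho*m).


m = 1/2*82 = 41.
rho = 1/5.
rho*m = 1/5*41 = 8.2.
k = floor(8.2) = 8.

8


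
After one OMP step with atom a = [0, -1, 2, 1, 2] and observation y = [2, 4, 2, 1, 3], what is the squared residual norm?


a^T a = 10.
a^T y = 7.
coeff = 7/10 = 7/10.
||r||^2 = 291/10.

291/10


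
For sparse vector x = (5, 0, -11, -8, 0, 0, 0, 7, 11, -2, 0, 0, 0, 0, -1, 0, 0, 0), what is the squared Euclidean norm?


Non-zero entries: [(0, 5), (2, -11), (3, -8), (7, 7), (8, 11), (9, -2), (14, -1)]
Squares: [25, 121, 64, 49, 121, 4, 1]
||x||_2^2 = sum = 385.

385


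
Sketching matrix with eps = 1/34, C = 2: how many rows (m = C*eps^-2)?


1/eps = 34.
(1/eps)^2 = 1156.
m = 2*1156 = 2312.

2312


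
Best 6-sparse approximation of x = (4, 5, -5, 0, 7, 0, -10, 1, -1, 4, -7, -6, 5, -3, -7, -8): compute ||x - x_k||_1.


Sorted |x_i| descending: [10, 8, 7, 7, 7, 6, 5, 5, 5, 4, 4, 3, 1, 1, 0, 0]
Keep top 6: [10, 8, 7, 7, 7, 6]
Tail entries: [5, 5, 5, 4, 4, 3, 1, 1, 0, 0]
L1 error = sum of tail = 28.

28


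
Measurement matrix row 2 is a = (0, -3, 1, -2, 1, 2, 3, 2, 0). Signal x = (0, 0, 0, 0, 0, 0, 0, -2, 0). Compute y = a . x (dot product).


Non-zero terms: ['2*-2']
Products: [-4]
y = sum = -4.

-4


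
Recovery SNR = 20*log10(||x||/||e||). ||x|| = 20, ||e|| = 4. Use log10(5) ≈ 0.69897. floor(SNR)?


||x||/||e|| = 20/4 = 5.
log10(5) ≈ 0.69897.
20*log10(||x||/||e||) ≈ 20*0.69897 = 13.9794.
floor(13.9794) = 13.

13


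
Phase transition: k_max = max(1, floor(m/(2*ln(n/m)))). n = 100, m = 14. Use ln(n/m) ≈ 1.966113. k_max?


n/m = 100/14 = 50/7.
ln(n/m) ≈ 1.966113.
2*ln(n/m) ≈ 3.932226.
m/(2*ln(n/m)) ≈ 14/3.932226 ≈ 3.5603.
floor = 3.
k_max = max(1, 3) = 3.

3


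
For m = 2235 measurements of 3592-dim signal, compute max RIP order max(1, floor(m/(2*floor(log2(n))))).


floor(log2(3592)) = 11.
2*11 = 22.
m/(2*floor(log2(n))) = 2235/22 ≈ 101.5909.
floor = 101.
k = max(1, 101) = 101.

101


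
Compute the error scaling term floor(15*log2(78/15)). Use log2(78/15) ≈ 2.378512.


log2(n/k) = log2(78/15) ≈ 2.378512.
k*log2(n/k) ≈ 15*2.378512 = 35.67768.
floor(35.67768) = 35.

35


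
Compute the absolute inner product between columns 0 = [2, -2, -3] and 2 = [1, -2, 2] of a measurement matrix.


Inner product: 2*1 + -2*-2 + -3*2
Products: [2, 4, -6]
Sum = 0.
|dot| = 0.

0


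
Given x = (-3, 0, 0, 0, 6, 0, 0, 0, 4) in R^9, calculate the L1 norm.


Non-zero entries: [(0, -3), (4, 6), (8, 4)]
Absolute values: [3, 6, 4]
||x||_1 = sum = 13.

13


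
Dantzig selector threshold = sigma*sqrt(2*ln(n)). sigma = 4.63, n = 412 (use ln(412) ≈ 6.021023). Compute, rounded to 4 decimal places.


ln(412) ≈ 6.021023.
2*ln(n) ≈ 12.042046.
sqrt(2*ln(n)) ≈ sqrt(12.042046) ≈ 3.470165.
threshold ≈ 4.63*3.470165 = 16.06686395 ≈ 16.0669.

16.0669


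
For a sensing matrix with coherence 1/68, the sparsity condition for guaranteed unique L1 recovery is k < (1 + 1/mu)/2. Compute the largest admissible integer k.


1/mu = 68.
1 + 1/mu = 69.
(1 + 1/mu)/2 = 34.5 is not an integer, so k_max = floor(34.5) = 34.

34


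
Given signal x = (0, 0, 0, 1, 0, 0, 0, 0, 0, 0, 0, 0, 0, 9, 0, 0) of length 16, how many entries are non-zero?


Non-zero positions: [3, 13].
Sparsity = 2.

2


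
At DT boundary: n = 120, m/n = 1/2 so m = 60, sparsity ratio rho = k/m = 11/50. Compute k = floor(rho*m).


m = 1/2*120 = 60.
rho = 11/50.
rho*m = 11/50*60 = 13.2.
k = floor(13.2) = 13.

13


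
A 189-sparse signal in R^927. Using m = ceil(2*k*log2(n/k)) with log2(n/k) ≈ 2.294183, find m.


log2(n/k) = log2(927/189) ≈ 2.294183.
2*k*log2(n/k) ≈ 2*189*2.294183 = 867.201174.
m = ceil(867.201174) = 868.

868


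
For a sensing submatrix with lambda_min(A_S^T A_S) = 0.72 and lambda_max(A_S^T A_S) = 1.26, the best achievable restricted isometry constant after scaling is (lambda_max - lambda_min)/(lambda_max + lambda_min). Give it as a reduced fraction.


lambda_max - lambda_min = 1.26 - 0.72 = 0.54.
lambda_max + lambda_min = 1.26 + 0.72 = 1.98.
delta = 0.54/1.98 = 54/198 = 3/11.

3/11


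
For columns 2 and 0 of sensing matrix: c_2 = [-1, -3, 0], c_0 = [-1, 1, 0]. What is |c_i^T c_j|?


Inner product: -1*-1 + -3*1 + 0*0
Products: [1, -3, 0]
Sum = -2.
|dot| = 2.

2


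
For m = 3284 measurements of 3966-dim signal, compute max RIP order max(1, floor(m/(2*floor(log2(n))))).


floor(log2(3966)) = 11.
2*11 = 22.
m/(2*floor(log2(n))) = 3284/22 ≈ 149.2727.
floor = 149.
k = max(1, 149) = 149.

149


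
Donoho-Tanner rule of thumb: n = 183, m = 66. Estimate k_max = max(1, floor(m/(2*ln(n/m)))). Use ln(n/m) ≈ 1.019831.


n/m = 183/66 = 61/22.
ln(n/m) ≈ 1.019831.
2*ln(n/m) ≈ 2.039662.
m/(2*ln(n/m)) ≈ 66/2.039662 ≈ 32.3583.
floor = 32.
k_max = max(1, 32) = 32.

32


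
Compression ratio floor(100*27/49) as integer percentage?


100*m/n = 100*27/49 ≈ 55.102.
floor = 55.

55


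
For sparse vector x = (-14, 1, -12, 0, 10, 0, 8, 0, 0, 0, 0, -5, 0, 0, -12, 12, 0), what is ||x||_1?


Non-zero entries: [(0, -14), (1, 1), (2, -12), (4, 10), (6, 8), (11, -5), (14, -12), (15, 12)]
Absolute values: [14, 1, 12, 10, 8, 5, 12, 12]
||x||_1 = sum = 74.

74


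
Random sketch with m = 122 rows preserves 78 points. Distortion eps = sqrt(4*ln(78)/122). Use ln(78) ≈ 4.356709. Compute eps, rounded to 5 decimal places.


ln(78) ≈ 4.356709.
4*ln(N)/m ≈ 4*4.356709/122 ≈ 0.14284292.
eps = sqrt(0.14284292) ≈ 0.3779457 ≈ 0.37795.

0.37795


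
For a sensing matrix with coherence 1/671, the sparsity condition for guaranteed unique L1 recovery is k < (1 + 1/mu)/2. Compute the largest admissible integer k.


1/mu = 671.
1 + 1/mu = 672.
(1 + 1/mu)/2 = 336 is an integer and the inequality is strict, so k_max = 336 - 1 = 335.

335


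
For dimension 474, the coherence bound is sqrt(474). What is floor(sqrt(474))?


21^2 = 441 <= 474 < 484 = 22^2, so 21 <= sqrt(474) < 22.
floor(sqrt(474)) = 21.

21


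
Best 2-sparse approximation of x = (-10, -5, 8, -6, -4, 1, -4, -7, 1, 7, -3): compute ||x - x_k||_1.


Sorted |x_i| descending: [10, 8, 7, 7, 6, 5, 4, 4, 3, 1, 1]
Keep top 2: [10, 8]
Tail entries: [7, 7, 6, 5, 4, 4, 3, 1, 1]
L1 error = sum of tail = 38.

38


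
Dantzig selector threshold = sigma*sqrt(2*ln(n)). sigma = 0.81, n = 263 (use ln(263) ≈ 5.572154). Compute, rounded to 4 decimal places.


ln(263) ≈ 5.572154.
2*ln(n) ≈ 11.144308.
sqrt(2*ln(n)) ≈ sqrt(11.144308) ≈ 3.338309.
threshold ≈ 0.81*3.338309 = 2.70403029 ≈ 2.7040.

2.7040


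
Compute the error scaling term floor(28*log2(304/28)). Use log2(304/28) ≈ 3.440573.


log2(n/k) = log2(304/28) ≈ 3.440573.
k*log2(n/k) ≈ 28*3.440573 = 96.336044.
floor(96.336044) = 96.

96


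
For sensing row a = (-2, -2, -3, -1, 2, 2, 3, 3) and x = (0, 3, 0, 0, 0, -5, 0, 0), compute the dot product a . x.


Non-zero terms: ['-2*3', '2*-5']
Products: [-6, -10]
y = sum = -16.

-16


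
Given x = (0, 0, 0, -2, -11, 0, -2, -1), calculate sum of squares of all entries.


Non-zero entries: [(3, -2), (4, -11), (6, -2), (7, -1)]
Squares: [4, 121, 4, 1]
||x||_2^2 = sum = 130.

130


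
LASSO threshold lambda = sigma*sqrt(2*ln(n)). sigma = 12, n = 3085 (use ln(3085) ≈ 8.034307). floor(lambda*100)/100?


ln(3085) ≈ 8.034307.
2*ln(n) ≈ 16.068614.
sqrt(2*ln(n)) ≈ sqrt(16.068614) ≈ 4.008568.
lambda ≈ 12*4.008568 = 48.102816.
floor(lambda*100)/100 = 48.10.

48.10


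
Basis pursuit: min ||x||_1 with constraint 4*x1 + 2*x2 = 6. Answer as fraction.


Axis intercepts:
  x1 = 3/2, x2 = 0: L1 = 3/2
  x1 = 0, x2 = 3: L1 = 3
x* = (3/2, 0)
||x*||_1 = 3/2.

3/2


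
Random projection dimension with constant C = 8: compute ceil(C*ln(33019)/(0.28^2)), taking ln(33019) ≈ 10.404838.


ln(33019) ≈ 10.404838.
eps^2 = 0.28^2 = 0.0784.
C*ln(N)/eps^2 ≈ 8*10.404838/0.0784 ≈ 1061.7182.
m = ceil(1061.7182) = 1062.

1062


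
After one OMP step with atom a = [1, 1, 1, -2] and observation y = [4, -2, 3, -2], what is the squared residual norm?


a^T a = 7.
a^T y = 9.
coeff = 9/7 = 9/7.
||r||^2 = 150/7.

150/7


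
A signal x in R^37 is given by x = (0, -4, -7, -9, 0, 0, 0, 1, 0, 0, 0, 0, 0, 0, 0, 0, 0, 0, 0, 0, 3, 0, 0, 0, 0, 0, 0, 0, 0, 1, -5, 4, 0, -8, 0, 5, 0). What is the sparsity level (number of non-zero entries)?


Non-zero positions: [1, 2, 3, 7, 20, 29, 30, 31, 33, 35].
Sparsity = 10.

10


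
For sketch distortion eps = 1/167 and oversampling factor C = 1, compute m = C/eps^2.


1/eps = 167.
(1/eps)^2 = 27889.
m = 1*27889 = 27889.

27889


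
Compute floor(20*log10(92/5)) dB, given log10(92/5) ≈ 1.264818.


||x||/||e|| = 92/5.
log10(92/5) ≈ 1.264818.
20*log10(||x||/||e||) ≈ 20*1.264818 = 25.29636.
floor(25.29636) = 25.

25


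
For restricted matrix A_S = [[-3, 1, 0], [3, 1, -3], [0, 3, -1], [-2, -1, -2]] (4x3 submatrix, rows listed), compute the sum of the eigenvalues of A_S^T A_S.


Sum of eigenvalues of A_S^T A_S = trace(A_S^T A_S) = sum of squared column norms of A_S.
A_S^T A_S diagonal: [22, 12, 14].
trace = 22 + 12 + 14 = 48.

48


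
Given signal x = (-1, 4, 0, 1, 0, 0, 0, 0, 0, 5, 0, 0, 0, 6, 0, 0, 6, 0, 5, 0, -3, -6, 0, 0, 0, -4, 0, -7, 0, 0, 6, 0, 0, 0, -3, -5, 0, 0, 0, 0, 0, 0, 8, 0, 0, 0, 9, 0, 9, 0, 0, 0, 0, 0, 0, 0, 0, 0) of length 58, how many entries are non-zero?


Non-zero positions: [0, 1, 3, 9, 13, 16, 18, 20, 21, 25, 27, 30, 34, 35, 42, 46, 48].
Sparsity = 17.

17


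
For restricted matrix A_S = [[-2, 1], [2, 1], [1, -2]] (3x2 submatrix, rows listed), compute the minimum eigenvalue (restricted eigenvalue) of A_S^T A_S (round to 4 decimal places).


A_S^T A_S = [[9, -2], [-2, 6]].
trace = 15.
det = 50.
disc = trace^2 - 4*det = 225 - 4*50 = 25.
sqrt(25) = 5.
lam_min = (15 - 5)/2 = 5 = 5.0000.

5.0000


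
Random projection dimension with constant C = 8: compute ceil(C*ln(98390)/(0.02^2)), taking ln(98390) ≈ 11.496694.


ln(98390) ≈ 11.496694.
eps^2 = 0.02^2 = 0.0004.
C*ln(N)/eps^2 ≈ 8*11.496694/0.0004 ≈ 229933.88.
m = ceil(229933.88) = 229934.

229934


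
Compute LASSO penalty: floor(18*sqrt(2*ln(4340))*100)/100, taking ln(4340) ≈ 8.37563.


ln(4340) ≈ 8.37563.
2*ln(n) ≈ 16.75126.
sqrt(2*ln(n)) ≈ sqrt(16.75126) ≈ 4.09283.
lambda ≈ 18*4.09283 = 73.67094.
floor(lambda*100)/100 = 73.67.

73.67


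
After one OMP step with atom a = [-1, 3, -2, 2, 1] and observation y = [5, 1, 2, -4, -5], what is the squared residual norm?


a^T a = 19.
a^T y = -19.
coeff = -19/19 = -1.
||r||^2 = 52.

52


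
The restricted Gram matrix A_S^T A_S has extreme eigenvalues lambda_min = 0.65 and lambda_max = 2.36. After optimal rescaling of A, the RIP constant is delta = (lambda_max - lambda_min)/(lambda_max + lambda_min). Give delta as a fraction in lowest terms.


lambda_max - lambda_min = 2.36 - 0.65 = 1.71.
lambda_max + lambda_min = 2.36 + 0.65 = 3.01.
delta = 1.71/3.01 = 171/301.

171/301


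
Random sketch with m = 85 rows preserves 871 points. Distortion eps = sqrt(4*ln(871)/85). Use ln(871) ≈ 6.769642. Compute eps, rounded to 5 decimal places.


ln(871) ≈ 6.769642.
4*ln(N)/m ≈ 4*6.769642/85 ≈ 0.31857139.
eps = sqrt(0.31857139) ≈ 0.5644213 ≈ 0.56442.

0.56442


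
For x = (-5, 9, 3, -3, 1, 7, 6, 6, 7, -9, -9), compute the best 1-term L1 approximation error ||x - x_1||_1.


Sorted |x_i| descending: [9, 9, 9, 7, 7, 6, 6, 5, 3, 3, 1]
Keep top 1: [9]
Tail entries: [9, 9, 7, 7, 6, 6, 5, 3, 3, 1]
L1 error = sum of tail = 56.

56


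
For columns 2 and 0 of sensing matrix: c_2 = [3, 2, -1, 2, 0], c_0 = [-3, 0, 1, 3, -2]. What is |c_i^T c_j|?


Inner product: 3*-3 + 2*0 + -1*1 + 2*3 + 0*-2
Products: [-9, 0, -1, 6, 0]
Sum = -4.
|dot| = 4.

4


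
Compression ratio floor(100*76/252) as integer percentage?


100*m/n = 100*76/252 ≈ 30.1587.
floor = 30.

30


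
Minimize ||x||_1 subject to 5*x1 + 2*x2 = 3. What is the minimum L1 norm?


Axis intercepts:
  x1 = 3/5, x2 = 0: L1 = 3/5
  x1 = 0, x2 = 3/2: L1 = 3/2
x* = (3/5, 0)
||x*||_1 = 3/5.

3/5


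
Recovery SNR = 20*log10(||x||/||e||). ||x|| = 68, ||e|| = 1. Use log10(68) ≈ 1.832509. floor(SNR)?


||x||/||e|| = 68/1 = 68.
log10(68) ≈ 1.832509.
20*log10(||x||/||e||) ≈ 20*1.832509 = 36.65018.
floor(36.65018) = 36.

36


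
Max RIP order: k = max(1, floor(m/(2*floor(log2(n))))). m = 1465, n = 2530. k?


floor(log2(2530)) = 11.
2*11 = 22.
m/(2*floor(log2(n))) = 1465/22 ≈ 66.5909.
floor = 66.
k = max(1, 66) = 66.

66


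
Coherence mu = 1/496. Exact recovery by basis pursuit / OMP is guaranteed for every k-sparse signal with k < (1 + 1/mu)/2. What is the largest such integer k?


1/mu = 496.
1 + 1/mu = 497.
(1 + 1/mu)/2 = 248.5 is not an integer, so k_max = floor(248.5) = 248.

248


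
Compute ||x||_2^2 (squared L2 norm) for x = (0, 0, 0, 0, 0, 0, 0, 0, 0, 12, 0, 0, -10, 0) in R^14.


Non-zero entries: [(9, 12), (12, -10)]
Squares: [144, 100]
||x||_2^2 = sum = 244.

244


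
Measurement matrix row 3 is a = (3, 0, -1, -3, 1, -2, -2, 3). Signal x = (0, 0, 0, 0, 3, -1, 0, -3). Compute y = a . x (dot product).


Non-zero terms: ['1*3', '-2*-1', '3*-3']
Products: [3, 2, -9]
y = sum = -4.

-4


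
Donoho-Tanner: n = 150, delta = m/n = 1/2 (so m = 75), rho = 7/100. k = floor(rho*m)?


m = 1/2*150 = 75.
rho = 7/100.
rho*m = 7/100*75 = 5.25.
k = floor(5.25) = 5.

5


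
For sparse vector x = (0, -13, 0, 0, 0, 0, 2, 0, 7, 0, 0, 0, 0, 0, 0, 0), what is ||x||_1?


Non-zero entries: [(1, -13), (6, 2), (8, 7)]
Absolute values: [13, 2, 7]
||x||_1 = sum = 22.

22


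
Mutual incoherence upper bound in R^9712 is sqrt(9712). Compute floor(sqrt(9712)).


98^2 = 9604 <= 9712 < 9801 = 99^2, so 98 <= sqrt(9712) < 99.
floor(sqrt(9712)) = 98.

98


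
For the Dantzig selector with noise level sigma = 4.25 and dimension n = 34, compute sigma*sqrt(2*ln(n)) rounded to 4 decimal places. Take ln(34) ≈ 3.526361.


ln(34) ≈ 3.526361.
2*ln(n) ≈ 7.052722.
sqrt(2*ln(n)) ≈ sqrt(7.052722) ≈ 2.655696.
threshold ≈ 4.25*2.655696 = 11.286708 ≈ 11.2867.

11.2867


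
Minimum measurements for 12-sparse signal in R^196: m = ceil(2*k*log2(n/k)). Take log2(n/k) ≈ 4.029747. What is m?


log2(n/k) = log2(196/12) ≈ 4.029747.
2*k*log2(n/k) ≈ 2*12*4.029747 = 96.713928.
m = ceil(96.713928) = 97.

97


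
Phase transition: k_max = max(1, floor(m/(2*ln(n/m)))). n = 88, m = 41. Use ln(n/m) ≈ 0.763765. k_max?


n/m = 88/41.
ln(n/m) ≈ 0.763765.
2*ln(n/m) ≈ 1.52753.
m/(2*ln(n/m)) ≈ 41/1.52753 ≈ 26.8407.
floor = 26.
k_max = max(1, 26) = 26.

26


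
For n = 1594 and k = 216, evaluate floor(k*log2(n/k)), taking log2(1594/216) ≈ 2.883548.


log2(n/k) = log2(1594/216) ≈ 2.883548.
k*log2(n/k) ≈ 216*2.883548 = 622.846368.
floor(622.846368) = 622.

622


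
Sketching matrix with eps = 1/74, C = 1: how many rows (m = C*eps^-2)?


1/eps = 74.
(1/eps)^2 = 5476.
m = 1*5476 = 5476.

5476


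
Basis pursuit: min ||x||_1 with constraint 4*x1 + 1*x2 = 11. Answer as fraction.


Axis intercepts:
  x1 = 11/4, x2 = 0: L1 = 11/4
  x1 = 0, x2 = 11: L1 = 11
x* = (11/4, 0)
||x*||_1 = 11/4.

11/4


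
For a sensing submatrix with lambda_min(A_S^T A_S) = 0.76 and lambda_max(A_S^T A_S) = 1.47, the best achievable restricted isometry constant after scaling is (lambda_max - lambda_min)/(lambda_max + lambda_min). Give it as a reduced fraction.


lambda_max - lambda_min = 1.47 - 0.76 = 0.71.
lambda_max + lambda_min = 1.47 + 0.76 = 2.23.
delta = 0.71/2.23 = 71/223.

71/223


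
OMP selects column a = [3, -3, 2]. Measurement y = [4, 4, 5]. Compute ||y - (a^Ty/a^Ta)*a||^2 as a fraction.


a^T a = 22.
a^T y = 10.
coeff = 10/22 = 5/11.
||r||^2 = 577/11.

577/11


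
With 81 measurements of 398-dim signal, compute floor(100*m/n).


100*m/n = 100*81/398 ≈ 20.3518.
floor = 20.

20


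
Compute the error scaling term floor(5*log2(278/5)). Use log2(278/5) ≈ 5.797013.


log2(n/k) = log2(278/5) ≈ 5.797013.
k*log2(n/k) ≈ 5*5.797013 = 28.985065.
floor(28.985065) = 28.

28


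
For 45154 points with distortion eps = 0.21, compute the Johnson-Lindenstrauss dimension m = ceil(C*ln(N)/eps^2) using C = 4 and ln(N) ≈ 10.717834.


ln(45154) ≈ 10.717834.
eps^2 = 0.21^2 = 0.0441.
C*ln(N)/eps^2 ≈ 4*10.717834/0.0441 ≈ 972.1391.
m = ceil(972.1391) = 973.

973


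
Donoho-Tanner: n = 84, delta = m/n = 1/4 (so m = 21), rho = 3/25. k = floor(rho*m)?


m = 1/4*84 = 21.
rho = 3/25.
rho*m = 3/25*21 = 2.52.
k = floor(2.52) = 2.

2


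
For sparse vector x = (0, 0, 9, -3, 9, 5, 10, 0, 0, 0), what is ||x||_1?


Non-zero entries: [(2, 9), (3, -3), (4, 9), (5, 5), (6, 10)]
Absolute values: [9, 3, 9, 5, 10]
||x||_1 = sum = 36.

36


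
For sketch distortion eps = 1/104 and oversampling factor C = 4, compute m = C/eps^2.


1/eps = 104.
(1/eps)^2 = 10816.
m = 4*10816 = 43264.

43264


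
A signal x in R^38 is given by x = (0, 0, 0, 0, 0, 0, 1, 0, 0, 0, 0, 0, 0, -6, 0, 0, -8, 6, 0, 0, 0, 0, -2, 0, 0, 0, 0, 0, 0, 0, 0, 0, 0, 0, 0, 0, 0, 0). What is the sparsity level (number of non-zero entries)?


Non-zero positions: [6, 13, 16, 17, 22].
Sparsity = 5.

5


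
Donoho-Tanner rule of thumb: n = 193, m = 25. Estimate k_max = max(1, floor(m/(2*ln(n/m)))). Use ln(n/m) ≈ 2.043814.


n/m = 193/25.
ln(n/m) ≈ 2.043814.
2*ln(n/m) ≈ 4.087628.
m/(2*ln(n/m)) ≈ 25/4.087628 ≈ 6.116.
floor = 6.
k_max = max(1, 6) = 6.

6


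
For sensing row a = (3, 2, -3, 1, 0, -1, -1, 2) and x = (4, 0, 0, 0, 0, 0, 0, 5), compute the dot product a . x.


Non-zero terms: ['3*4', '2*5']
Products: [12, 10]
y = sum = 22.

22


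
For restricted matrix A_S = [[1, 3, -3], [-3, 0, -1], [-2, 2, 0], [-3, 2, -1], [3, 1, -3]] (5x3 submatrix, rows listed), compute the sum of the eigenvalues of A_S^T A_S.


Sum of eigenvalues of A_S^T A_S = trace(A_S^T A_S) = sum of squared column norms of A_S.
A_S^T A_S diagonal: [32, 18, 20].
trace = 32 + 18 + 20 = 70.

70


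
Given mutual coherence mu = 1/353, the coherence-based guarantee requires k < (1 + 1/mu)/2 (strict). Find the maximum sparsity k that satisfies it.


1/mu = 353.
1 + 1/mu = 354.
(1 + 1/mu)/2 = 177 is an integer and the inequality is strict, so k_max = 177 - 1 = 176.

176


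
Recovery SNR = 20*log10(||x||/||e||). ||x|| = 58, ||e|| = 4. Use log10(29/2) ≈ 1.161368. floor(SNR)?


||x||/||e|| = 58/4 = 29/2.
log10(29/2) ≈ 1.161368.
20*log10(||x||/||e||) ≈ 20*1.161368 = 23.22736.
floor(23.22736) = 23.

23


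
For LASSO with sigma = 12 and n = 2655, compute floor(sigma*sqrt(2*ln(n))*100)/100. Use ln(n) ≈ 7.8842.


ln(2655) ≈ 7.8842.
2*ln(n) ≈ 15.7684.
sqrt(2*ln(n)) ≈ sqrt(15.7684) ≈ 3.970944.
lambda ≈ 12*3.970944 = 47.651328.
floor(lambda*100)/100 = 47.65.

47.65


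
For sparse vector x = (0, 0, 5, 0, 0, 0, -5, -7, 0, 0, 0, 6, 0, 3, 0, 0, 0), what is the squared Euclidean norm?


Non-zero entries: [(2, 5), (6, -5), (7, -7), (11, 6), (13, 3)]
Squares: [25, 25, 49, 36, 9]
||x||_2^2 = sum = 144.

144


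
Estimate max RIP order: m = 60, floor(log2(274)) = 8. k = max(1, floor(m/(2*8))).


floor(log2(274)) = 8.
2*8 = 16.
m/(2*floor(log2(n))) = 60/16 ≈ 3.75.
floor = 3.
k = max(1, 3) = 3.

3


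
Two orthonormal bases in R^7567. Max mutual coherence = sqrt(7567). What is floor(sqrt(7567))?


86^2 = 7396 <= 7567 < 7569 = 87^2, so 86 <= sqrt(7567) < 87.
floor(sqrt(7567)) = 86.

86


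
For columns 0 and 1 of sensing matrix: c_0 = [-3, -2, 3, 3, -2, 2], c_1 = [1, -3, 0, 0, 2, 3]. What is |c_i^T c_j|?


Inner product: -3*1 + -2*-3 + 3*0 + 3*0 + -2*2 + 2*3
Products: [-3, 6, 0, 0, -4, 6]
Sum = 5.
|dot| = 5.

5


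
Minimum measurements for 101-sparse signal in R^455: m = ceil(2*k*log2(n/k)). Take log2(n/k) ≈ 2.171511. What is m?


log2(n/k) = log2(455/101) ≈ 2.171511.
2*k*log2(n/k) ≈ 2*101*2.171511 = 438.645222.
m = ceil(438.645222) = 439.

439


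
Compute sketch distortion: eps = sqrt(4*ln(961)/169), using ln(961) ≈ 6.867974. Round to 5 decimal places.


ln(961) ≈ 6.867974.
4*ln(N)/m ≈ 4*6.867974/169 ≈ 0.1625556.
eps = sqrt(0.1625556) ≈ 0.4031818 ≈ 0.40318.

0.40318


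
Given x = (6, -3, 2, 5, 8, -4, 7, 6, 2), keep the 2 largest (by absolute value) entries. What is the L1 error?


Sorted |x_i| descending: [8, 7, 6, 6, 5, 4, 3, 2, 2]
Keep top 2: [8, 7]
Tail entries: [6, 6, 5, 4, 3, 2, 2]
L1 error = sum of tail = 28.

28


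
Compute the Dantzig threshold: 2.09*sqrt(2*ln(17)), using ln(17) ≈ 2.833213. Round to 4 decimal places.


ln(17) ≈ 2.833213.
2*ln(n) ≈ 5.666426.
sqrt(2*ln(n)) ≈ sqrt(5.666426) ≈ 2.380426.
threshold ≈ 2.09*2.380426 = 4.97509034 ≈ 4.9751.

4.9751


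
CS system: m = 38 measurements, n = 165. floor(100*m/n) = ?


100*m/n = 100*38/165 ≈ 23.0303.
floor = 23.

23


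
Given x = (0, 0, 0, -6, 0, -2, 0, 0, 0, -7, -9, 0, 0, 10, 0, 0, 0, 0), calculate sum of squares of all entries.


Non-zero entries: [(3, -6), (5, -2), (9, -7), (10, -9), (13, 10)]
Squares: [36, 4, 49, 81, 100]
||x||_2^2 = sum = 270.

270


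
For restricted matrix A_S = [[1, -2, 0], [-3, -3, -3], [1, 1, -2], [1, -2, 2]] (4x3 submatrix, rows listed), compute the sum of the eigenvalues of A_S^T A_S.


Sum of eigenvalues of A_S^T A_S = trace(A_S^T A_S) = sum of squared column norms of A_S.
A_S^T A_S diagonal: [12, 18, 17].
trace = 12 + 18 + 17 = 47.

47


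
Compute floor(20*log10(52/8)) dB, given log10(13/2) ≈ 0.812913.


||x||/||e|| = 52/8 = 13/2.
log10(13/2) ≈ 0.812913.
20*log10(||x||/||e||) ≈ 20*0.812913 = 16.25826.
floor(16.25826) = 16.

16


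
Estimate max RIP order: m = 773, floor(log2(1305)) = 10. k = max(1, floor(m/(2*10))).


floor(log2(1305)) = 10.
2*10 = 20.
m/(2*floor(log2(n))) = 773/20 ≈ 38.65.
floor = 38.
k = max(1, 38) = 38.

38


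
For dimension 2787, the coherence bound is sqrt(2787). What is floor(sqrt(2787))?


52^2 = 2704 <= 2787 < 2809 = 53^2, so 52 <= sqrt(2787) < 53.
floor(sqrt(2787)) = 52.

52


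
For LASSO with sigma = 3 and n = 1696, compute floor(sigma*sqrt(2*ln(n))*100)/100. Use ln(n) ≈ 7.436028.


ln(1696) ≈ 7.436028.
2*ln(n) ≈ 14.872056.
sqrt(2*ln(n)) ≈ sqrt(14.872056) ≈ 3.85643.
lambda ≈ 3*3.85643 = 11.56929.
floor(lambda*100)/100 = 11.56.

11.56


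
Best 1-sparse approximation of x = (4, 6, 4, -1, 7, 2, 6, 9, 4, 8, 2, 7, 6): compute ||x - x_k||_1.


Sorted |x_i| descending: [9, 8, 7, 7, 6, 6, 6, 4, 4, 4, 2, 2, 1]
Keep top 1: [9]
Tail entries: [8, 7, 7, 6, 6, 6, 4, 4, 4, 2, 2, 1]
L1 error = sum of tail = 57.

57


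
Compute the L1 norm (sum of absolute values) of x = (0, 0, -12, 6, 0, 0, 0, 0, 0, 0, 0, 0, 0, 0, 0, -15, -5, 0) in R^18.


Non-zero entries: [(2, -12), (3, 6), (15, -15), (16, -5)]
Absolute values: [12, 6, 15, 5]
||x||_1 = sum = 38.

38


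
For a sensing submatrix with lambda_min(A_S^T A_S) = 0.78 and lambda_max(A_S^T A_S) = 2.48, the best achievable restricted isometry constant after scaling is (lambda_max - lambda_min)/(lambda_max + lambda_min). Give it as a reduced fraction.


lambda_max - lambda_min = 2.48 - 0.78 = 1.70.
lambda_max + lambda_min = 2.48 + 0.78 = 3.26.
delta = 1.70/3.26 = 170/326 = 85/163.

85/163


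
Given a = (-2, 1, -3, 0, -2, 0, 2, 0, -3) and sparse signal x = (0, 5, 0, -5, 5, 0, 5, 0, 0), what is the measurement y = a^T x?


Non-zero terms: ['1*5', '0*-5', '-2*5', '2*5']
Products: [5, 0, -10, 10]
y = sum = 5.

5


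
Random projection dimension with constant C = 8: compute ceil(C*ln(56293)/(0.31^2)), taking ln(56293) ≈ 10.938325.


ln(56293) ≈ 10.938325.
eps^2 = 0.31^2 = 0.0961.
C*ln(N)/eps^2 ≈ 8*10.938325/0.0961 ≈ 910.5786.
m = ceil(910.5786) = 911.

911


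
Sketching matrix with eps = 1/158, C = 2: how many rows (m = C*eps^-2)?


1/eps = 158.
(1/eps)^2 = 24964.
m = 2*24964 = 49928.

49928


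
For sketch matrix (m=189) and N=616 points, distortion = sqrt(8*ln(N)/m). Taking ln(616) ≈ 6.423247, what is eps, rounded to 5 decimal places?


ln(616) ≈ 6.423247.
8*ln(N)/m ≈ 8*6.423247/189 ≈ 0.27188347.
eps = sqrt(0.27188347) ≈ 0.5214245 ≈ 0.52142.

0.52142


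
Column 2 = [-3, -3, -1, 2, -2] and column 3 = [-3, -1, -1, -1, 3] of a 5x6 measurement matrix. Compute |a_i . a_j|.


Inner product: -3*-3 + -3*-1 + -1*-1 + 2*-1 + -2*3
Products: [9, 3, 1, -2, -6]
Sum = 5.
|dot| = 5.

5


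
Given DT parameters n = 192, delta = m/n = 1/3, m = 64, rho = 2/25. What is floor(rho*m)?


m = 1/3*192 = 64.
rho = 2/25.
rho*m = 2/25*64 = 5.12.
k = floor(5.12) = 5.

5


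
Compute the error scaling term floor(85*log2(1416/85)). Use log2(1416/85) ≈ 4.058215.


log2(n/k) = log2(1416/85) ≈ 4.058215.
k*log2(n/k) ≈ 85*4.058215 = 344.948275.
floor(344.948275) = 344.

344


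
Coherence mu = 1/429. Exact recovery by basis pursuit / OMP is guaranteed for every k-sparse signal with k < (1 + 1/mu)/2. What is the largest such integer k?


1/mu = 429.
1 + 1/mu = 430.
(1 + 1/mu)/2 = 215 is an integer and the inequality is strict, so k_max = 215 - 1 = 214.

214


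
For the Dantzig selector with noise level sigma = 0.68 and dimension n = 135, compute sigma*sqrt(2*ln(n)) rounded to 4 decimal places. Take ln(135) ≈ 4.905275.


ln(135) ≈ 4.905275.
2*ln(n) ≈ 9.81055.
sqrt(2*ln(n)) ≈ sqrt(9.81055) ≈ 3.13218.
threshold ≈ 0.68*3.13218 = 2.1298824 ≈ 2.1299.

2.1299


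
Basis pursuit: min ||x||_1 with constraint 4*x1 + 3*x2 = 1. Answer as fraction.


Axis intercepts:
  x1 = 1/4, x2 = 0: L1 = 1/4
  x1 = 0, x2 = 1/3: L1 = 1/3
x* = (1/4, 0)
||x*||_1 = 1/4.

1/4


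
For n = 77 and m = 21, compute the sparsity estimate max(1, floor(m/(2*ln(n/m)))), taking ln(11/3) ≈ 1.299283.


n/m = 77/21 = 11/3.
ln(n/m) ≈ 1.299283.
2*ln(n/m) ≈ 2.598566.
m/(2*ln(n/m)) ≈ 21/2.598566 ≈ 8.0814.
floor = 8.
k_max = max(1, 8) = 8.

8


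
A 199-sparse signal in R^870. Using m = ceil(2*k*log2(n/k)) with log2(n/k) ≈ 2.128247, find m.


log2(n/k) = log2(870/199) ≈ 2.128247.
2*k*log2(n/k) ≈ 2*199*2.128247 = 847.042306.
m = ceil(847.042306) = 848.

848


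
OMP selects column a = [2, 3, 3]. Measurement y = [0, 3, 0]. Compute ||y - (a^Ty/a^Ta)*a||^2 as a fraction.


a^T a = 22.
a^T y = 9.
coeff = 9/22 = 9/22.
||r||^2 = 117/22.

117/22


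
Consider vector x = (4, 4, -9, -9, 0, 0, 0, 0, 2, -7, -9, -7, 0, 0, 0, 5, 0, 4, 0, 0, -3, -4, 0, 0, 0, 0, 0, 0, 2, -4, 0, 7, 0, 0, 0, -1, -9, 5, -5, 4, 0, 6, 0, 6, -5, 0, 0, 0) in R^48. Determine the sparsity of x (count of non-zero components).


Non-zero positions: [0, 1, 2, 3, 8, 9, 10, 11, 15, 17, 20, 21, 28, 29, 31, 35, 36, 37, 38, 39, 41, 43, 44].
Sparsity = 23.

23


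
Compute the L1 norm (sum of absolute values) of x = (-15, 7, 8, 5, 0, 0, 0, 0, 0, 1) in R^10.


Non-zero entries: [(0, -15), (1, 7), (2, 8), (3, 5), (9, 1)]
Absolute values: [15, 7, 8, 5, 1]
||x||_1 = sum = 36.

36


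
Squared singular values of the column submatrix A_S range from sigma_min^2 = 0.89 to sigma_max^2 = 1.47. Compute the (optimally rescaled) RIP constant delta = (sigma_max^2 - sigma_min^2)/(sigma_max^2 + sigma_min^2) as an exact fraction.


lambda_max - lambda_min = 1.47 - 0.89 = 0.58.
lambda_max + lambda_min = 1.47 + 0.89 = 2.36.
delta = 0.58/2.36 = 58/236 = 29/118.

29/118


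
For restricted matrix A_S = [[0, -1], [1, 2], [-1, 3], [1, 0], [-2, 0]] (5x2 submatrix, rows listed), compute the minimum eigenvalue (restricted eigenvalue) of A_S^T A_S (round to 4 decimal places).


A_S^T A_S = [[7, -1], [-1, 14]].
trace = 21.
det = 97.
disc = trace^2 - 4*det = 441 - 4*97 = 53.
sqrt(53) ≈ 7.280110.
lam_min = (21 - sqrt(53))/2 ≈ (21 - 7.280110)/2 = 6.859945 ≈ 6.8599.

6.8599


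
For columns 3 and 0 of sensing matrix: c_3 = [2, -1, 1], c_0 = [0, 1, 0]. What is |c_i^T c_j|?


Inner product: 2*0 + -1*1 + 1*0
Products: [0, -1, 0]
Sum = -1.
|dot| = 1.

1


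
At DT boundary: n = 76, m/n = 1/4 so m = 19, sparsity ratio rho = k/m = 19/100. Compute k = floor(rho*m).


m = 1/4*76 = 19.
rho = 19/100.
rho*m = 19/100*19 = 3.61.
k = floor(3.61) = 3.

3


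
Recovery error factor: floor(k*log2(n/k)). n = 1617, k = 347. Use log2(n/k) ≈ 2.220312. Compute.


log2(n/k) = log2(1617/347) ≈ 2.220312.
k*log2(n/k) ≈ 347*2.220312 = 770.448264.
floor(770.448264) = 770.

770


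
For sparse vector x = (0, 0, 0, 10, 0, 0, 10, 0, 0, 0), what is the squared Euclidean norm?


Non-zero entries: [(3, 10), (6, 10)]
Squares: [100, 100]
||x||_2^2 = sum = 200.

200


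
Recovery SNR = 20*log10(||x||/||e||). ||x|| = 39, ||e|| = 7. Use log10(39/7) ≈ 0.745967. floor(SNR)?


||x||/||e|| = 39/7.
log10(39/7) ≈ 0.745967.
20*log10(||x||/||e||) ≈ 20*0.745967 = 14.91934.
floor(14.91934) = 14.

14


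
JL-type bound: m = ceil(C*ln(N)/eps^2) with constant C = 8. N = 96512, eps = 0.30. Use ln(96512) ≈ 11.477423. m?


ln(96512) ≈ 11.477423.
eps^2 = 0.30^2 = 0.09.
C*ln(N)/eps^2 ≈ 8*11.477423/0.09 ≈ 1020.2154.
m = ceil(1020.2154) = 1021.

1021


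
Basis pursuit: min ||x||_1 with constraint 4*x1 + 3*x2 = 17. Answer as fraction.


Axis intercepts:
  x1 = 17/4, x2 = 0: L1 = 17/4
  x1 = 0, x2 = 17/3: L1 = 17/3
x* = (17/4, 0)
||x*||_1 = 17/4.

17/4


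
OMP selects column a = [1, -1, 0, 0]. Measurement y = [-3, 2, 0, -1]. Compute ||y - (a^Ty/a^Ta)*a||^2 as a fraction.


a^T a = 2.
a^T y = -5.
coeff = -5/2 = -5/2.
||r||^2 = 3/2.

3/2


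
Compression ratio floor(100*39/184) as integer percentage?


100*m/n = 100*39/184 ≈ 21.1957.
floor = 21.

21


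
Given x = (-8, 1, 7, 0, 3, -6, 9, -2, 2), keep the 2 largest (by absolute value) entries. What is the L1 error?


Sorted |x_i| descending: [9, 8, 7, 6, 3, 2, 2, 1, 0]
Keep top 2: [9, 8]
Tail entries: [7, 6, 3, 2, 2, 1, 0]
L1 error = sum of tail = 21.

21


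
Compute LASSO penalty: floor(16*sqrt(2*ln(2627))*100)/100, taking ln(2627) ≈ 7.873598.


ln(2627) ≈ 7.873598.
2*ln(n) ≈ 15.747196.
sqrt(2*ln(n)) ≈ sqrt(15.747196) ≈ 3.968274.
lambda ≈ 16*3.968274 = 63.492384.
floor(lambda*100)/100 = 63.49.

63.49


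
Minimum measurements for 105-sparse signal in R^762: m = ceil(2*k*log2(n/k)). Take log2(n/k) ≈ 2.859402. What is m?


log2(n/k) = log2(762/105) ≈ 2.859402.
2*k*log2(n/k) ≈ 2*105*2.859402 = 600.47442.
m = ceil(600.47442) = 601.

601


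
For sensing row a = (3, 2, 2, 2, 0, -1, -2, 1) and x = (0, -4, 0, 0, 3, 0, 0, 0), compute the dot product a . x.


Non-zero terms: ['2*-4', '0*3']
Products: [-8, 0]
y = sum = -8.

-8


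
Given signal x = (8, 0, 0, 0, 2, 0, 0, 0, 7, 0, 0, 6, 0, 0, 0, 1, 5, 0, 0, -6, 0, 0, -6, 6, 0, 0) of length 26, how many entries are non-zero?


Non-zero positions: [0, 4, 8, 11, 15, 16, 19, 22, 23].
Sparsity = 9.

9


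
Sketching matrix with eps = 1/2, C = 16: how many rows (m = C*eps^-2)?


1/eps = 2.
(1/eps)^2 = 4.
m = 16*4 = 64.

64


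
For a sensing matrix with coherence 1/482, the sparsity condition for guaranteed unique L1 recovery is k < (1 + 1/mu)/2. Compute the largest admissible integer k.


1/mu = 482.
1 + 1/mu = 483.
(1 + 1/mu)/2 = 241.5 is not an integer, so k_max = floor(241.5) = 241.

241


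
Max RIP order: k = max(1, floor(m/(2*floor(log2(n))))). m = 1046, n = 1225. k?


floor(log2(1225)) = 10.
2*10 = 20.
m/(2*floor(log2(n))) = 1046/20 ≈ 52.3.
floor = 52.
k = max(1, 52) = 52.

52


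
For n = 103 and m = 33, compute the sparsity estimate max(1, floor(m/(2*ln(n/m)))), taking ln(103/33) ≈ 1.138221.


n/m = 103/33.
ln(n/m) ≈ 1.138221.
2*ln(n/m) ≈ 2.276442.
m/(2*ln(n/m)) ≈ 33/2.276442 ≈ 14.4963.
floor = 14.
k_max = max(1, 14) = 14.

14


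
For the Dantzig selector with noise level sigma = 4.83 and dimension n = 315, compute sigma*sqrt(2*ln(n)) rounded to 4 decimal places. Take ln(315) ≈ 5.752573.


ln(315) ≈ 5.752573.
2*ln(n) ≈ 11.505146.
sqrt(2*ln(n)) ≈ sqrt(11.505146) ≈ 3.391924.
threshold ≈ 4.83*3.391924 = 16.38299292 ≈ 16.3830.

16.3830


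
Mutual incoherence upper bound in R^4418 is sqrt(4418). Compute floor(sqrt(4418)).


66^2 = 4356 <= 4418 < 4489 = 67^2, so 66 <= sqrt(4418) < 67.
floor(sqrt(4418)) = 66.

66


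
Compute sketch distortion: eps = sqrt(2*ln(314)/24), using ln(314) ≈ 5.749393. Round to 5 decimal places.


ln(314) ≈ 5.749393.
2*ln(N)/m ≈ 2*5.749393/24 ≈ 0.47911608.
eps = sqrt(0.47911608) ≈ 0.6921821 ≈ 0.69218.

0.69218


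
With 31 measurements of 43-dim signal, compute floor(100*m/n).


100*m/n = 100*31/43 ≈ 72.093.
floor = 72.

72


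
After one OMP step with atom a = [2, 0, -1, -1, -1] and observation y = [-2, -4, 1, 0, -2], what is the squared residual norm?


a^T a = 7.
a^T y = -3.
coeff = -3/7 = -3/7.
||r||^2 = 166/7.

166/7


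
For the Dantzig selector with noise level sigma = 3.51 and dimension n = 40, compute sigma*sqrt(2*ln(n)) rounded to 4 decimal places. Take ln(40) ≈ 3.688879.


ln(40) ≈ 3.688879.
2*ln(n) ≈ 7.377758.
sqrt(2*ln(n)) ≈ sqrt(7.377758) ≈ 2.716203.
threshold ≈ 3.51*2.716203 = 9.53387253 ≈ 9.5339.

9.5339


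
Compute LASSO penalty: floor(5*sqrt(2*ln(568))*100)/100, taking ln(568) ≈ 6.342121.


ln(568) ≈ 6.342121.
2*ln(n) ≈ 12.684242.
sqrt(2*ln(n)) ≈ sqrt(12.684242) ≈ 3.561494.
lambda ≈ 5*3.561494 = 17.80747.
floor(lambda*100)/100 = 17.80.

17.80


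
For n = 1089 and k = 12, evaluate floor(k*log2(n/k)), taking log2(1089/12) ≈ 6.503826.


log2(n/k) = log2(1089/12) ≈ 6.503826.
k*log2(n/k) ≈ 12*6.503826 = 78.045912.
floor(78.045912) = 78.

78


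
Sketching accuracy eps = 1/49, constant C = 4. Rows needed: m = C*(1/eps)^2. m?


1/eps = 49.
(1/eps)^2 = 2401.
m = 4*2401 = 9604.

9604


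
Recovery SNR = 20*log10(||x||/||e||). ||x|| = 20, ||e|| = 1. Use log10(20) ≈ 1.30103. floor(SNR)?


||x||/||e|| = 20/1 = 20.
log10(20) ≈ 1.30103.
20*log10(||x||/||e||) ≈ 20*1.30103 = 26.0206.
floor(26.0206) = 26.

26


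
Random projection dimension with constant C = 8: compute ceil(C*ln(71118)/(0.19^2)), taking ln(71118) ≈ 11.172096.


ln(71118) ≈ 11.172096.
eps^2 = 0.19^2 = 0.0361.
C*ln(N)/eps^2 ≈ 8*11.172096/0.0361 ≈ 2475.8107.
m = ceil(2475.8107) = 2476.

2476


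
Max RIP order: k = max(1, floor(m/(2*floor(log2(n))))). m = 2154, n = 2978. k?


floor(log2(2978)) = 11.
2*11 = 22.
m/(2*floor(log2(n))) = 2154/22 ≈ 97.9091.
floor = 97.
k = max(1, 97) = 97.

97


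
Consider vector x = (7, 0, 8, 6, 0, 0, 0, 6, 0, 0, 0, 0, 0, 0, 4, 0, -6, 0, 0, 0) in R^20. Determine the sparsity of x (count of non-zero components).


Non-zero positions: [0, 2, 3, 7, 14, 16].
Sparsity = 6.

6


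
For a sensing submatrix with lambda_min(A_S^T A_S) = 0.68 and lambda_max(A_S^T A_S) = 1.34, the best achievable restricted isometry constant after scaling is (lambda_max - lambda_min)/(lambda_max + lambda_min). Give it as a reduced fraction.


lambda_max - lambda_min = 1.34 - 0.68 = 0.66.
lambda_max + lambda_min = 1.34 + 0.68 = 2.02.
delta = 0.66/2.02 = 66/202 = 33/101.

33/101


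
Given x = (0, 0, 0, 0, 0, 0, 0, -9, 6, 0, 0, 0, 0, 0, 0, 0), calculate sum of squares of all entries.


Non-zero entries: [(7, -9), (8, 6)]
Squares: [81, 36]
||x||_2^2 = sum = 117.

117


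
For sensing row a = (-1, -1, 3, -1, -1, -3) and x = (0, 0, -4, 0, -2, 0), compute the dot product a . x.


Non-zero terms: ['3*-4', '-1*-2']
Products: [-12, 2]
y = sum = -10.

-10


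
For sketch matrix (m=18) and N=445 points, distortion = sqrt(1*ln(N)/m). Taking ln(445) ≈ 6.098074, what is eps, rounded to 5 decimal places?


ln(445) ≈ 6.098074.
1*ln(N)/m ≈ 1*6.098074/18 ≈ 0.33878189.
eps = sqrt(0.33878189) ≈ 0.5820497 ≈ 0.58205.

0.58205


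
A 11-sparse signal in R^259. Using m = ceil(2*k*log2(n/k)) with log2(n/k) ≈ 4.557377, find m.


log2(n/k) = log2(259/11) ≈ 4.557377.
2*k*log2(n/k) ≈ 2*11*4.557377 = 100.262294.
m = ceil(100.262294) = 101.

101


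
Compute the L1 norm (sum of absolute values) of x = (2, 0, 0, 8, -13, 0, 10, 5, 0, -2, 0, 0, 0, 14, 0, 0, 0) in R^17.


Non-zero entries: [(0, 2), (3, 8), (4, -13), (6, 10), (7, 5), (9, -2), (13, 14)]
Absolute values: [2, 8, 13, 10, 5, 2, 14]
||x||_1 = sum = 54.

54


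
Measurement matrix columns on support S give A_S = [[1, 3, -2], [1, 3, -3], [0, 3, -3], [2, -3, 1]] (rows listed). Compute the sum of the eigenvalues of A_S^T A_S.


Sum of eigenvalues of A_S^T A_S = trace(A_S^T A_S) = sum of squared column norms of A_S.
A_S^T A_S diagonal: [6, 36, 23].
trace = 6 + 36 + 23 = 65.

65


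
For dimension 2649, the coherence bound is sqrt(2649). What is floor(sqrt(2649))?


51^2 = 2601 <= 2649 < 2704 = 52^2, so 51 <= sqrt(2649) < 52.
floor(sqrt(2649)) = 51.

51


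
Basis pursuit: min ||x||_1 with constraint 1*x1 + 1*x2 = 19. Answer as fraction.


Axis intercepts:
  x1 = 19, x2 = 0: L1 = 19
  x1 = 0, x2 = 19: L1 = 19
x* = (19, 0)
||x*||_1 = 19.

19


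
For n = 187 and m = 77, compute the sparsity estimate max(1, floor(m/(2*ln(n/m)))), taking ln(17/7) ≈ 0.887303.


n/m = 187/77 = 17/7.
ln(n/m) ≈ 0.887303.
2*ln(n/m) ≈ 1.774606.
m/(2*ln(n/m)) ≈ 77/1.774606 ≈ 43.3899.
floor = 43.
k_max = max(1, 43) = 43.

43


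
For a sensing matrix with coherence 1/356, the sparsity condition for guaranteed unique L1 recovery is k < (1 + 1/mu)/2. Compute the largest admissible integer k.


1/mu = 356.
1 + 1/mu = 357.
(1 + 1/mu)/2 = 178.5 is not an integer, so k_max = floor(178.5) = 178.

178
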